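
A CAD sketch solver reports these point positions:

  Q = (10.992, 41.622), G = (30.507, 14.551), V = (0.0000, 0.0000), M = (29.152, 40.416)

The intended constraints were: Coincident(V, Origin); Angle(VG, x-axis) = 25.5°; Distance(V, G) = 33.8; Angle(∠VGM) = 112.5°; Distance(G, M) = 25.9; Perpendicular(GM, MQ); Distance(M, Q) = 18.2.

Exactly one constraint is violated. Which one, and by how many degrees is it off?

Perpendicular(GM, MQ) — off by 6.80°.

V = (0.00, 0.00) ✓; VG at 25.50° ✓; |VG| = 33.80 ✓; ∠VGM = 112.5° ✓; |GM| = 25.90 ✓; ∠(GM, MQ) = 83.20° ✗; |MQ| = 18.20 ✓.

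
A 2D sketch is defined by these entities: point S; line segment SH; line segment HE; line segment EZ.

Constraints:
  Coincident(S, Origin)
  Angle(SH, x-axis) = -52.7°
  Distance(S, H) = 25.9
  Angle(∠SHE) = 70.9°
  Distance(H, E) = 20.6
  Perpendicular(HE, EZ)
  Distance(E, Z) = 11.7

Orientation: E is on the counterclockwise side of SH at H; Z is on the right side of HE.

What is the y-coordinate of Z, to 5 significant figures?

-9.9193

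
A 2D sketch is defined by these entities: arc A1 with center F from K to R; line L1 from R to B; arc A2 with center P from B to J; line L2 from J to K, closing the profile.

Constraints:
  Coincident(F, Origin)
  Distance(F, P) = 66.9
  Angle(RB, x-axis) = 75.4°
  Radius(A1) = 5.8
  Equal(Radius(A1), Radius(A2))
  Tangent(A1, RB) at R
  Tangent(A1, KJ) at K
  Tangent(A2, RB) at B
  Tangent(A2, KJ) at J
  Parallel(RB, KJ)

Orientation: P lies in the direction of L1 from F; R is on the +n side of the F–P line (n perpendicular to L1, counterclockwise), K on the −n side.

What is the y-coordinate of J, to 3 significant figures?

63.3

Tangency of A1 to both parallel lines with radius 5.8 puts R and K at F ± 5.8·n: R = (-5.61, 1.46), K = (5.61, -1.46). Equal radii place B and J the same way about P: B = P + 5.8·n = (11.3, 66.2), J = P − 5.8·n = (22.5, 63.3). So J.y = 63.3.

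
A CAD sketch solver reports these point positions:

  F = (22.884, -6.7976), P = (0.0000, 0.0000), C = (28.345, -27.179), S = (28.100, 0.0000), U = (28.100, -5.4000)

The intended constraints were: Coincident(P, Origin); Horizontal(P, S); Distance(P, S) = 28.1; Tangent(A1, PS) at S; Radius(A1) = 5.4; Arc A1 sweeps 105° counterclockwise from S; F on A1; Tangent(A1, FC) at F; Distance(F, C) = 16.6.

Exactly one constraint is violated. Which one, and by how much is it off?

Distance(F, C) = 16.6 — off by 4.50.

P = (0.00, 0.00) ✓; P.y = 0.00, S.y = 0.00 ✓; |PS| = 28.10 ✓; ∠(US, SP) = 90.00° ✓; |US| = 5.400 ✓; bearing(U→F) − bearing(U→S) = 105.0° ✓; |UF| = 5.400 ✓; ∠(UF, FC) = 90.00° ✓; |FC| = 21.10 ✗.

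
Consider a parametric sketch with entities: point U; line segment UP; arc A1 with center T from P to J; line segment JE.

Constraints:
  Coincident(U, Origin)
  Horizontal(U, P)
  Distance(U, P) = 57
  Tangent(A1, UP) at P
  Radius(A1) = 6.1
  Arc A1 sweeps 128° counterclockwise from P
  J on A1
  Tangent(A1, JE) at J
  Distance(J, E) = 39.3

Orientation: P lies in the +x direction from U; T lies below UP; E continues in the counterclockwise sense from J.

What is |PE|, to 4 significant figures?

45.19

U is at the origin; UP is horizontal with |UP| = 57.0 and P on the +x side, so P = (57.00, 0.000). A1 meets UP tangentially, so TP is at right angles to UP, so T = P + (0, -6.1) = (57.00, -6.100). On A1, P sits at bearing 90° from T; a 128° counterclockwise sweep puts J at bearing 218°, so J = T + 6.1·(cos 218°, sin 218°) = (52.19, -9.856). Tangency of A1 to JE means the radius TJ is perpendicular to JE, so JE runs along (−sin 218°, cos 218°); with |JE| = 39.3, E = (76.39, -40.82). Then |PE| = |E − P| = 45.19.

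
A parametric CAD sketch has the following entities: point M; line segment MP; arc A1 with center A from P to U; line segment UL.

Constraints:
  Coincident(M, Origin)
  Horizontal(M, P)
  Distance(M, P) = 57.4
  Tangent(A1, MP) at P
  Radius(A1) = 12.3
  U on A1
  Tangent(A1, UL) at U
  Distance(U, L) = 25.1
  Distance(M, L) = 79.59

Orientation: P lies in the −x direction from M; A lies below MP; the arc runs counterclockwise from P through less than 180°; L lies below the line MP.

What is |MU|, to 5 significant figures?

70.707

Checks: |AU| = 12.30 ✓; ∠(AU, UL) = 90.00° ✓; |UL| = 25.10 ✓; |ML| = 79.59 ✓.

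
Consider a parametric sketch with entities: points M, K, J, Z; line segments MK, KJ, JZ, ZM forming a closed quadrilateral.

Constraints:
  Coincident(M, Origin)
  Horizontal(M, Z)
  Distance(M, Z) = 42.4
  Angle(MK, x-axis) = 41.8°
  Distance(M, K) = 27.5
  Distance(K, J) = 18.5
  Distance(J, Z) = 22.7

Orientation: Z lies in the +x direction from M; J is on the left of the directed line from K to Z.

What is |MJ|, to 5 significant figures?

44.574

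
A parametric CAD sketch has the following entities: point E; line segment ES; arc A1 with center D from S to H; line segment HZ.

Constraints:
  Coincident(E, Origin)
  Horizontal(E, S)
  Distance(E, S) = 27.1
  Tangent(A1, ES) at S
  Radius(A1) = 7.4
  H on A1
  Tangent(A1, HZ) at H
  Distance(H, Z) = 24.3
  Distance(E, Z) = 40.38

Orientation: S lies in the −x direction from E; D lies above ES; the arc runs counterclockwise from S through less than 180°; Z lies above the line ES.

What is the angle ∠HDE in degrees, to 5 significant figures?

24.836°

Checks: E.y = 0.00, S.y = 0.00 ✓; |DH| = 7.400 ✓; ∠(DH, HZ) = 90.00° ✓; |HZ| = 24.30 ✓; |EZ| = 40.38 ✓.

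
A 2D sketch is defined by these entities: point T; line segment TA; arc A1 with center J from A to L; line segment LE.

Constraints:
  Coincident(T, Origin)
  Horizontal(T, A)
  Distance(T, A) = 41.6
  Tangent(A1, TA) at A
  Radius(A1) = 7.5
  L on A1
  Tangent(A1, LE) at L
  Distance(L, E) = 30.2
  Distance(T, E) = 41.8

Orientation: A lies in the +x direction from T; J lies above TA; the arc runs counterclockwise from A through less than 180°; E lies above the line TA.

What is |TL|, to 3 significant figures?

48.5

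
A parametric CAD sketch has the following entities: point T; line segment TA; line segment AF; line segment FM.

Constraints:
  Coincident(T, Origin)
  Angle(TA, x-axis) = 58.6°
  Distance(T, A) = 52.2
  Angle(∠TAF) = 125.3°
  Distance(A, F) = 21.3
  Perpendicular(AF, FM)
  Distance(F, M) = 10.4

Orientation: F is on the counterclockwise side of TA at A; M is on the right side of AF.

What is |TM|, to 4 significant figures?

73.88

T is at the origin; TA runs at 58.6° with length 52.2, so A = 52.2·(cos 58.6°, sin 58.6°) = (27.20, 44.56). ∠TAF = 125.3°, so AF runs at 58.6° + (180° − 125.3°) = 113.3° from the x-axis; with |AF| = 21.3, F = A + 21.3·(cos 113.3°, sin 113.3°) = (18.77, 64.12). The perpendicularity gives FM at right angles to AF; with |FM| = 10.4 on the right of AF, M = F + 10.4·(0.9184, 0.3955) = (28.32, 68.23). Then |TM| = |M − T| = 73.88.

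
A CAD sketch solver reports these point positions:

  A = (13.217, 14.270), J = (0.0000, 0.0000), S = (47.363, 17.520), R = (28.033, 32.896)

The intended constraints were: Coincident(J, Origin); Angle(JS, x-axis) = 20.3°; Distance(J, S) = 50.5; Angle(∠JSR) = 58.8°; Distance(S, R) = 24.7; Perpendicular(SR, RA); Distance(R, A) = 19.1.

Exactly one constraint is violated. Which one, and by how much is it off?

Distance(R, A) = 19.1 — off by 4.70.

J = (0.00, 0.00) ✓; JS at 20.30° ✓; |JS| = 50.50 ✓; ∠JSR = 58.80° ✓; |SR| = 24.70 ✓; ∠(SR, RA) = 90.00° ✓; |RA| = 23.80 ✗.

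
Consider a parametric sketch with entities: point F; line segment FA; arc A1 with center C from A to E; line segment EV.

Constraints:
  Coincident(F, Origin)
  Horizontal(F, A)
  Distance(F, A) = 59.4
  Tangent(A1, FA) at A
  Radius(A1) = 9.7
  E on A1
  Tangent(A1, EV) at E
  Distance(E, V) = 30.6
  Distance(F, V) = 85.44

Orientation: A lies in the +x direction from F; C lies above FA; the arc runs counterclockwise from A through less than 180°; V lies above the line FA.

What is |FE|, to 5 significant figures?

69.059

F is at the origin; FA is horizontal with |FA| = 59.4 and A on the +x side, so A = (59.400, 0.0000). The tangent condition forces CA to be normal to FA, so C = A + (0, 9.7) = (59.400, 9.7000). Since CE ⟂ EV (tangency), |CV| = √(9.7² + 30.6²) = 32.101 regardless of where E sits on A1. So V lies on both circle(F, 85.44) and circle(C, 32.101); the above-FA intersection is V = (77.334, 36.323). E is the foot of the tangent from V: E = (68.706, 6.9650).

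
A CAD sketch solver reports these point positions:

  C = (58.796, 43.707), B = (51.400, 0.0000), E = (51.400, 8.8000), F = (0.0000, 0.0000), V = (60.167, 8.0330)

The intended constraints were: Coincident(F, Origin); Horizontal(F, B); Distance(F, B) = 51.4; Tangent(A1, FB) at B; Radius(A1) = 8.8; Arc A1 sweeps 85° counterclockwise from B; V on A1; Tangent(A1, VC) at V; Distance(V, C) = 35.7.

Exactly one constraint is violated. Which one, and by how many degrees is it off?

Tangent(A1, VC) at V — off by 7.20°.

F = (0.00, 0.00) ✓; F.y = 0.00, B.y = 0.00 ✓; |FB| = 51.40 ✓; ∠(EB, BF) = 90.00° ✓; |EB| = 8.800 ✓; bearing(E→V) − bearing(E→B) = 85.00° ✓; |EV| = 8.800 ✓; ∠(EV, VC) = 82.80° ✗; |VC| = 35.70 ✓.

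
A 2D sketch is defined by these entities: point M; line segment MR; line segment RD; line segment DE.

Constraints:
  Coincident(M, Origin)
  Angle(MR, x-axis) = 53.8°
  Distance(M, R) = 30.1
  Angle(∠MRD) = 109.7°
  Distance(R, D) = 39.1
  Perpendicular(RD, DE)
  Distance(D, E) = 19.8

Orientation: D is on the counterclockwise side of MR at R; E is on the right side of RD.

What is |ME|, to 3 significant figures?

68.9

∠MRD = 109.7°, so RD runs at 53.8° + (180° − 109.7°) = 124° from the x-axis; with |RD| = 39.1, D = R + 39.1·(cos 124°, sin 124°) = (-4.14, 56.7). RD ⟂ DE; with |DE| = 19.8 on the right of RD, E = D + 19.8·(0.828, 0.561) = (12.3, 67.8). Then |ME| = |E − M| = 68.9.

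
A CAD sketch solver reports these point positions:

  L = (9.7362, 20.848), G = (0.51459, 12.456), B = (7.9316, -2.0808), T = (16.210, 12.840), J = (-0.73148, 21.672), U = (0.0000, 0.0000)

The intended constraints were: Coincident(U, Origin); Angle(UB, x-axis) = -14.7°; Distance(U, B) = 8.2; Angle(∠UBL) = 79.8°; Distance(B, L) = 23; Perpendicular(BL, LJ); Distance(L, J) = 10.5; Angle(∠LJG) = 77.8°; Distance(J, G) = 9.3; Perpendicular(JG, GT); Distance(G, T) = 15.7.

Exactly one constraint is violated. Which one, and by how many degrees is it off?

Perpendicular(JG, GT) — off by 6.30°.

U = (0.00, 0.00) ✓; UB at -14.70° ✓; |UB| = 8.200 ✓; ∠UBL = 79.80° ✓; |BL| = 23.00 ✓; ∠(BL, LJ) = 90.00° ✓; |LJ| = 10.50 ✓; ∠LJG = 77.80° ✓; |JG| = 9.300 ✓; ∠(JG, GT) = 83.70° ✗; |GT| = 15.70 ✓.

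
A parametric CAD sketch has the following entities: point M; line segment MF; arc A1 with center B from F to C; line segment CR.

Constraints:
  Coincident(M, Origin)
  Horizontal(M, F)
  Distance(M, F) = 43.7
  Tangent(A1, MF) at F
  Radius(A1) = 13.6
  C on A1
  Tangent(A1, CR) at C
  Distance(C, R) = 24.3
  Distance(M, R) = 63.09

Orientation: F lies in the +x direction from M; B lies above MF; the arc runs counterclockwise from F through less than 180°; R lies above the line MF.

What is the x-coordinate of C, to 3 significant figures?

56.4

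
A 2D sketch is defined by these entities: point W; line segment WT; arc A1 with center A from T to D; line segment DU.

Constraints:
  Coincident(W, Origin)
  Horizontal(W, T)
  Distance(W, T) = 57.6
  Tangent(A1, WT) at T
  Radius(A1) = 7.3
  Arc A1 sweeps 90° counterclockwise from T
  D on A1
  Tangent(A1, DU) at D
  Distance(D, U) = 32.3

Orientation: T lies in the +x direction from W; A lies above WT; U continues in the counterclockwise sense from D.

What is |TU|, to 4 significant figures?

40.27

W is at the origin; W and T share the same y with |WT| = 57.6 and T on the +x side, so T = (57.60, 0.000). The tangent condition forces AT to be normal to WT, so A = T + (0, 7.3) = (57.60, 7.300). On A1, T sits at bearing -90° from A; a 90° counterclockwise sweep puts D at bearing 0°, so D = A + 7.3·(cos 0°, sin 0°) = (64.90, 7.300). A1 meets DU tangentially, so AD is at right angles to DU, so DU runs along (−sin 0°, cos 0°); with |DU| = 32.3, U = (64.90, 39.60). Then |TU| = |U − T| = 40.27.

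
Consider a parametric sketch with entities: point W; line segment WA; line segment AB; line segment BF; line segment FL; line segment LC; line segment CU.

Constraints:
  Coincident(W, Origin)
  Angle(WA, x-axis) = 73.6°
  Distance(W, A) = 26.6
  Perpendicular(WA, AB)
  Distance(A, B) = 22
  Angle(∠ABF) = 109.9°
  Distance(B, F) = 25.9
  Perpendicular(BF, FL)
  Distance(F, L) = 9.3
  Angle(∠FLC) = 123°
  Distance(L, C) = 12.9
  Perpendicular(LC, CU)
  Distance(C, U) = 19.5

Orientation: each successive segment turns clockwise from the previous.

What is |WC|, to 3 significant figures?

13.6

BF is perpendicular to FL, so FL runs at -176°; with |FL| = 9.3, L = (20.9, -7.11). ∠FLC = 123.0° gives LC at 126° from the x-axis; with |LC| = 12.9, C = (13.2, 3.26). Then |WC| = |C − W| = 13.6.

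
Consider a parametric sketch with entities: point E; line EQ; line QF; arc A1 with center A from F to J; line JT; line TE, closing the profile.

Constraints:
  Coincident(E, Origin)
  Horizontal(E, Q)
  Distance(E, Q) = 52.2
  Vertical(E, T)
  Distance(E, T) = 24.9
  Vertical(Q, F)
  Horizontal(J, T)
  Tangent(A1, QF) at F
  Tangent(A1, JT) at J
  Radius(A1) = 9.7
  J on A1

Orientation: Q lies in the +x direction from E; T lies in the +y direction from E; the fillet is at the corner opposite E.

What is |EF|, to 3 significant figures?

54.4

E is at the origin; EQ is horizontal with |EQ| = 52.2 and Q on the +x side, so Q = (52.2, 0.00). E and T share the same x with |ET| = 24.9 and T on the +y side, so T = (0.00, 24.9). The virtual corner opposite E is at (52.2, 24.9). Tangency of A1 to QF means the radius AF is perpendicular to QF and the tangent condition forces AJ to be normal to JT, with radius 9.7, so the center A sits 9.7 in from both sides at A = (42.5, 15.2). That places the tangent points at F = (52.2, 15.2) on QF and J = (42.5, 24.9) on JT. Then |EF| = |F − E| = 54.4.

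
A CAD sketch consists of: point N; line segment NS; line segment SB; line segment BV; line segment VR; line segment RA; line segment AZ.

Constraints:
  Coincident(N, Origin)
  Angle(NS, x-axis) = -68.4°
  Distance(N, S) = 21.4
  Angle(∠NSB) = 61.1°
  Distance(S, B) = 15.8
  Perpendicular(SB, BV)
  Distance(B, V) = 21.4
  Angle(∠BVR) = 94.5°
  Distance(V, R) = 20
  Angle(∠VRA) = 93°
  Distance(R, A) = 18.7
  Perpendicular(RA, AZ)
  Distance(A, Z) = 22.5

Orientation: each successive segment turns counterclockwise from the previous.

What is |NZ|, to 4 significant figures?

18.06

N is at the origin; NS runs at -68.4° with length 21.4, so S = (7.878, -19.90). ∠NSB = 61.1° gives SB at 50.50° from the x-axis; with |SB| = 15.8, B = (17.93, -7.706). SB ⟂ BV, so BV runs at 140.5°; with |BV| = 21.4, V = (1.415, 5.907). ∠BVR = 94.5° gives VR at -134.0° from the x-axis; with |VR| = 20.0, R = (-12.48, -8.480). ∠VRA = 93.0° gives RA at -47.00° from the x-axis; with |RA| = 18.7, A = (0.2753, -22.16). RA ⟂ AZ, so AZ runs at 43.00°; with |AZ| = 22.5, Z = (16.73, -6.812). Then |NZ| = |Z − N| = 18.06.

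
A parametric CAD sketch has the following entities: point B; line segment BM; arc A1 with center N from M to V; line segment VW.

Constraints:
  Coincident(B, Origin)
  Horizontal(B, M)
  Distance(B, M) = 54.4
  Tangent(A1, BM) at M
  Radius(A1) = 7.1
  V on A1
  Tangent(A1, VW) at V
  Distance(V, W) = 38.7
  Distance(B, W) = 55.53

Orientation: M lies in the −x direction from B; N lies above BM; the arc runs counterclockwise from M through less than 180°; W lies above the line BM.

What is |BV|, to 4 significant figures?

47.87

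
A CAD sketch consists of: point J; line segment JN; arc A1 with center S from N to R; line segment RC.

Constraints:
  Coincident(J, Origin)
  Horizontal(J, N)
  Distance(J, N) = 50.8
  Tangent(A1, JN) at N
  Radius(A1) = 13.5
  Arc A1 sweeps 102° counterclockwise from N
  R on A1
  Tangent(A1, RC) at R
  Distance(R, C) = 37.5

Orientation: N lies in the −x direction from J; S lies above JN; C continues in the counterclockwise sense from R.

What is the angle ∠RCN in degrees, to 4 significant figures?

17.83°

J is at the origin; JN is horizontal with |JN| = 50.8 and N on the −x side, so N = (-50.80, 0.000). The tangent condition forces SN to be normal to JN, so S = N + (0, 13.5) = (-50.80, 13.50). On A1, N sits at bearing -90° from S; a 102° counterclockwise sweep puts R at bearing 12°, so R = S + 13.5·(cos 12°, sin 12°) = (-37.60, 16.31). A1 meets RC tangentially, so SR is at right angles to RC, so RC runs along (−sin 12°, cos 12°); with |RC| = 37.5, C = (-45.39, 52.99). Then cos ∠RCN = CR·CN / (|CR||CN|), giving 17.83°.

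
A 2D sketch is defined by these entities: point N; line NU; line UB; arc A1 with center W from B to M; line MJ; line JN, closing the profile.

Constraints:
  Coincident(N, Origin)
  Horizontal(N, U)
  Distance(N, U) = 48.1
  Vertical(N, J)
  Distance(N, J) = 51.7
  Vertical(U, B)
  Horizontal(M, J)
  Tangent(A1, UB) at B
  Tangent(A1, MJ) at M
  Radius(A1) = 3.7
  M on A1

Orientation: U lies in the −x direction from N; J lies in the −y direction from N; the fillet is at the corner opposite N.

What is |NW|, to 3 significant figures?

65.4

N is at the origin; NU is horizontal with |NU| = 48.1 and U on the −x side, so U = (-48.1, 0.00). NJ is vertical with |NJ| = 51.7 and J on the −y side, so J = (0.00, -51.7). The virtual corner opposite N is at (-48.1, -51.7). A1 meets UB tangentially, so WB is at right angles to UB and since A1 is tangent to MJ there, WM ⟂ MJ, with radius 3.7, so the center W sits 3.7 in from both sides at W = (-44.4, -48.0). Then |NW| = |W − N| = 65.4.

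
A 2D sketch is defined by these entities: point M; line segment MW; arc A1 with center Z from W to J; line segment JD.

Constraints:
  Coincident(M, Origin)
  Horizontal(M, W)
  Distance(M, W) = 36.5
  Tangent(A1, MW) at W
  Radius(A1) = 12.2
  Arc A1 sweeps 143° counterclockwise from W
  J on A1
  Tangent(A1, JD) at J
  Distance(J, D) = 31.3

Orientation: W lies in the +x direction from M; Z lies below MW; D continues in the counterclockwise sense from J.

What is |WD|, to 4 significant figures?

44.44

M is at the origin; M and W share the same y with |MW| = 36.5 and W on the +x side, so W = (36.50, 0.000). Since A1 is tangent to MW there, ZW ⟂ MW, so Z = W + (0, -12.2) = (36.50, -12.20). On A1, W sits at bearing 90° from Z; a 143° counterclockwise sweep puts J at bearing 233°, so J = Z + 12.2·(cos 233°, sin 233°) = (29.16, -21.94). Tangency of A1 to JD means the radius ZJ is perpendicular to JD, so JD runs along (−sin 233°, cos 233°); with |JD| = 31.3, D = (54.16, -40.78). Then |WD| = |D − W| = 44.44.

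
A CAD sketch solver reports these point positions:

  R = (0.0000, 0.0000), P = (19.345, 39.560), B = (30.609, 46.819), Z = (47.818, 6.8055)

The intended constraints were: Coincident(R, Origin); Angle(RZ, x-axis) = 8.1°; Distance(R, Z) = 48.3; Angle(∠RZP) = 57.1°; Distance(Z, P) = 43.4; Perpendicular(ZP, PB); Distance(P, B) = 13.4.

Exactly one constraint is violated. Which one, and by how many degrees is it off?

Perpendicular(ZP, PB) — off by 8.20°.

R = (0.00, 0.00) ✓; RZ at 8.100° ✓; |RZ| = 48.30 ✓; ∠RZP = 57.10° ✓; |ZP| = 43.40 ✓; ∠(ZP, PB) = 98.20° ✗; |PB| = 13.40 ✓.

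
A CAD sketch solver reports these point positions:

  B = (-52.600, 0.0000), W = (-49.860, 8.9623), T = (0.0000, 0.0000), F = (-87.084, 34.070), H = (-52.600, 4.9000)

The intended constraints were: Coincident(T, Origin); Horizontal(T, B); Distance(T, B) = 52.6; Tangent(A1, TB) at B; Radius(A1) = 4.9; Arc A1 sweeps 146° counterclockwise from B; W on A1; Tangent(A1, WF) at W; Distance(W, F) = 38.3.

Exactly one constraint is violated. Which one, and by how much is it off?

Distance(W, F) = 38.3 — off by 6.60.

T = (0.00, 0.00) ✓; T.y = 0.00, B.y = 0.00 ✓; |TB| = 52.60 ✓; ∠(HB, BT) = 90.00° ✓; |HB| = 4.900 ✓; bearing(H→W) − bearing(H→B) = 146.0° ✓; |HW| = 4.900 ✓; ∠(HW, WF) = 90.00° ✓; |WF| = 44.90 ✗.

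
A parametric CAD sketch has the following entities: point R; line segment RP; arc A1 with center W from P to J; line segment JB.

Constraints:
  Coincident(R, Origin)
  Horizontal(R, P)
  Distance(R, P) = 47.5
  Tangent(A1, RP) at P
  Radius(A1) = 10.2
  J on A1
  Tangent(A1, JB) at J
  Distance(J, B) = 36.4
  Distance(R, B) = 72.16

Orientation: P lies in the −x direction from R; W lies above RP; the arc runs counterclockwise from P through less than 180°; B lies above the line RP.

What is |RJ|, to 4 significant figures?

41.08

Checks: |WJ| = 10.20 ✓; ∠(WJ, JB) = 90.00° ✓; |JB| = 36.40 ✓; |RB| = 72.16 ✓.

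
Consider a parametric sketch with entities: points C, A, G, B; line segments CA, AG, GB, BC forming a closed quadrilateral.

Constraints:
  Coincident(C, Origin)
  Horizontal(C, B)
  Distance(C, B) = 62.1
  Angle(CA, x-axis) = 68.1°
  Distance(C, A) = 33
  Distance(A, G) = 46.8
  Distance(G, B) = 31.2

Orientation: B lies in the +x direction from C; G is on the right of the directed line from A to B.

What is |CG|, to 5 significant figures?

34.927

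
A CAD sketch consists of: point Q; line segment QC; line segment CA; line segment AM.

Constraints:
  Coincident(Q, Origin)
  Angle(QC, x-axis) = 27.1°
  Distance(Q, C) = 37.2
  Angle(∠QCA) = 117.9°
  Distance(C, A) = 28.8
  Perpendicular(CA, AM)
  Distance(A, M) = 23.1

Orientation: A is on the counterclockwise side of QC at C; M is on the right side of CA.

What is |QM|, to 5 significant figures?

72.584

Q is at the origin; QC runs at 27.1° with length 37.2, so C = 37.2·(cos 27.1°, sin 27.1°) = (33.116, 16.946). ∠QCA = 117.9°, so CA runs at 27.1° + (180° − 117.9°) = 89.200° from the x-axis; with |CA| = 28.8, A = C + 28.8·(cos 89.200°, sin 89.200°) = (33.518, 45.743). CA ⟂ AM; with |AM| = 23.1 on the right of CA, M = A + 23.1·(0.99990, -0.013962) = (56.616, 45.421). Then |QM| = |M − Q| = 72.584.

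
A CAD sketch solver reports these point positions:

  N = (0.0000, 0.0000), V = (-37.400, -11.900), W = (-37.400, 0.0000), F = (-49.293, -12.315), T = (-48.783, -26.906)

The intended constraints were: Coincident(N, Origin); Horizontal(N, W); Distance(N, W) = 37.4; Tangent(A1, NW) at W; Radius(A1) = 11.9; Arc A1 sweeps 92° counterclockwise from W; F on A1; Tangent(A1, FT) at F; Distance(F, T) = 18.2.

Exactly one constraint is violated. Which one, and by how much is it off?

Distance(F, T) = 18.2 — off by 3.60.

N = (0.00, 0.00) ✓; N.y = 0.00, W.y = 0.00 ✓; |NW| = 37.40 ✓; ∠(VW, WN) = 90.00° ✓; |VW| = 11.90 ✓; bearing(V→F) − bearing(V→W) = 92.00° ✓; |VF| = 11.90 ✓; ∠(VF, FT) = 90.00° ✓; |FT| = 14.60 ✗.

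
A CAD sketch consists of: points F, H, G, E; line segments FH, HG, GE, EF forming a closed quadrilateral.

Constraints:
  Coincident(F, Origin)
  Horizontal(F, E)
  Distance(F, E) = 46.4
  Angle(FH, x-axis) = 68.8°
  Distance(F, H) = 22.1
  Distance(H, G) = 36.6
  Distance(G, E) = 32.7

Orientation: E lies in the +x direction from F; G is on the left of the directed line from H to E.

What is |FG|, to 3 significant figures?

53.6

Checks: |HG| = 36.60 ✓; |GE| = 32.70 ✓.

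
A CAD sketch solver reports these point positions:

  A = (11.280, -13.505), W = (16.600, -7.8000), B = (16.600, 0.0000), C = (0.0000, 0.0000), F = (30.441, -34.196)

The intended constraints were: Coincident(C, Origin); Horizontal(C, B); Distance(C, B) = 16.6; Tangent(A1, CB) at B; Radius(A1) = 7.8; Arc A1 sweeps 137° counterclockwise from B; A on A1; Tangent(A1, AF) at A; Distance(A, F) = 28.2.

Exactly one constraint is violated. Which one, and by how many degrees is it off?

Tangent(A1, AF) at A — off by 4.20°.

C = (0.00, 0.00) ✓; C.y = 0.00, B.y = 0.00 ✓; |CB| = 16.60 ✓; ∠(WB, BC) = 90.00° ✓; |WB| = 7.800 ✓; bearing(W→A) − bearing(W→B) = 137.0° ✓; |WA| = 7.801 ✓; ∠(WA, AF) = 94.20° ✗; |AF| = 28.20 ✓.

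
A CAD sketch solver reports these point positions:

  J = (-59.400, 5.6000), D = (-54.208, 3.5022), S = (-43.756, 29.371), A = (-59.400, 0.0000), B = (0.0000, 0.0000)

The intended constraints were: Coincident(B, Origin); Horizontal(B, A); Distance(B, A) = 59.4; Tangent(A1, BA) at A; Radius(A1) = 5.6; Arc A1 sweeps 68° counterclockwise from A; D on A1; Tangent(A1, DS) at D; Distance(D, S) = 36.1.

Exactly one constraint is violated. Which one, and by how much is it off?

Distance(D, S) = 36.1 — off by 8.20.

B = (0.00, 0.00) ✓; B.y = 0.00, A.y = 0.00 ✓; |BA| = 59.40 ✓; ∠(JA, AB) = 90.00° ✓; |JA| = 5.600 ✓; bearing(J→D) − bearing(J→A) = 68.00° ✓; |JD| = 5.600 ✓; ∠(JD, DS) = 90.00° ✓; |DS| = 27.90 ✗.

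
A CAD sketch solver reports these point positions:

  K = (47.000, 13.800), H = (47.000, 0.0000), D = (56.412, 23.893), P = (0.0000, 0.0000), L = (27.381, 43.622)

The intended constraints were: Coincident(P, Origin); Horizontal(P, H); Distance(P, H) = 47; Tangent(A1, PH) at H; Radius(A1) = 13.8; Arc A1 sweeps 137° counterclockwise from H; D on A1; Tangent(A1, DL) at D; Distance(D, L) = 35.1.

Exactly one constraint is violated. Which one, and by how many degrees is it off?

Tangent(A1, DL) at D — off by 8.80°.

P = (0.00, 0.00) ✓; P.y = 0.00, H.y = 0.00 ✓; |PH| = 47.00 ✓; ∠(KH, HP) = 90.00° ✓; |KH| = 13.80 ✓; bearing(K→D) − bearing(K→H) = 137.0° ✓; |KD| = 13.80 ✓; ∠(KD, DL) = 81.20° ✗; |DL| = 35.10 ✓.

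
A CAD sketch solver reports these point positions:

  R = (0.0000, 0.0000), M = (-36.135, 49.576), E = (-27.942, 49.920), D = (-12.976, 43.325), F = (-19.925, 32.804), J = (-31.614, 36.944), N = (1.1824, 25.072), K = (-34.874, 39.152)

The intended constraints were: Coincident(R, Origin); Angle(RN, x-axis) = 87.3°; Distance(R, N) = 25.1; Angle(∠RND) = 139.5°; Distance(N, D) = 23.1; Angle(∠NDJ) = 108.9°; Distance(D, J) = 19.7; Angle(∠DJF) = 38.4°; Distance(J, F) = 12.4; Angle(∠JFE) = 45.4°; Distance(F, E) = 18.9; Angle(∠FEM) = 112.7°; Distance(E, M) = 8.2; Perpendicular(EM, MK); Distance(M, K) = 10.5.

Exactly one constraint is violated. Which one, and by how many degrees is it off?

Perpendicular(EM, MK) — off by 4.49°.

R = (0.00, 0.00) ✓; RN at 87.30° ✓; |RN| = 25.10 ✓; ∠RND = 139.5° ✓; |ND| = 23.10 ✓; ∠NDJ = 108.9° ✓; |DJ| = 19.70 ✓; ∠DJF = 38.40° ✓; |JF| = 12.40 ✓; ∠JFE = 45.40° ✓; |FE| = 18.90 ✓; ∠FEM = 112.7° ✓; |EM| = 8.200 ✓; ∠(EM, MK) = 94.49° ✗; |MK| = 10.50 ✓.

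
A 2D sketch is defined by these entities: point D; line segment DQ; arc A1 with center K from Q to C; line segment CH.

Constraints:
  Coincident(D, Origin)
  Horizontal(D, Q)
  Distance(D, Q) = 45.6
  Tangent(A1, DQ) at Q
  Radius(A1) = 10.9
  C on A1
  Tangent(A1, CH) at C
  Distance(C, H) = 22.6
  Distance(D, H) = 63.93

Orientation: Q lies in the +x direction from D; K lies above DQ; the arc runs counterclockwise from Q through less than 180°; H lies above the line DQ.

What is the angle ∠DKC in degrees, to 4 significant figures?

173.4°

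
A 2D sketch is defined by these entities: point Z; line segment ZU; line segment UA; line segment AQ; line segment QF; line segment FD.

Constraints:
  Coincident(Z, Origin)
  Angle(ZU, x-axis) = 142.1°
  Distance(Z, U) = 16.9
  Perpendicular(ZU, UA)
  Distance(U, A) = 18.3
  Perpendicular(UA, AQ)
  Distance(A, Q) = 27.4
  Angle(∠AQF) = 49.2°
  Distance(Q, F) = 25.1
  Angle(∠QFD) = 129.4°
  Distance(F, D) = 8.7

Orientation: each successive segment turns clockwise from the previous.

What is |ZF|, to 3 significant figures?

5.94

Z is at the origin; ZU runs at 142.1° with length 16.9, so U = (-13.3, 10.4). ZU is perpendicular to UA, so UA runs at 52.1°; with |UA| = 18.3, A = (-2.09, 24.8). UA is perpendicular to AQ, so AQ runs at -37.9°; with |AQ| = 27.4, Q = (19.5, 7.99). ∠AQF = 49.2° gives QF at -169° from the x-axis; with |QF| = 25.1, F = (-5.09, 3.07). Then |ZF| = |F − Z| = 5.94.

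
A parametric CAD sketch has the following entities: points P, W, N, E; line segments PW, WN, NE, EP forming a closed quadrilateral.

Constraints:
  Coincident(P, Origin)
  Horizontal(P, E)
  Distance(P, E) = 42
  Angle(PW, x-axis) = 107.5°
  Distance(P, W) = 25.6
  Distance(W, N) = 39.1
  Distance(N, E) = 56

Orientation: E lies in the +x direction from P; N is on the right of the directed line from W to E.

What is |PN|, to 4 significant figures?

18.84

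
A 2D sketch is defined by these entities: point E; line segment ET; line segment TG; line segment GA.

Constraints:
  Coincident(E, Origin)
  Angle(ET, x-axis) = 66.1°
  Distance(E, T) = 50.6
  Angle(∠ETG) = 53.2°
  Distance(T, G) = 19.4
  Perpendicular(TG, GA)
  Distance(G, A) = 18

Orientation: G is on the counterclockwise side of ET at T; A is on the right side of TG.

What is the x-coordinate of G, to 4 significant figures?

1.590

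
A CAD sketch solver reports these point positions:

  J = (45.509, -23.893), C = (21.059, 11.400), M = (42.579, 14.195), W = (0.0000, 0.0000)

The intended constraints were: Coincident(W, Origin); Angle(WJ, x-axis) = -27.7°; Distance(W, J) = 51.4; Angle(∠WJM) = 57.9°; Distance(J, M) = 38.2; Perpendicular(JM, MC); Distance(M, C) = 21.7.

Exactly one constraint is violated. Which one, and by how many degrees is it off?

Perpendicular(JM, MC) — off by 3.00°.

W = (0.00, 0.00) ✓; WJ at -27.70° ✓; |WJ| = 51.40 ✓; ∠WJM = 57.90° ✓; |JM| = 38.20 ✓; ∠(JM, MC) = 93.00° ✗; |MC| = 21.70 ✓.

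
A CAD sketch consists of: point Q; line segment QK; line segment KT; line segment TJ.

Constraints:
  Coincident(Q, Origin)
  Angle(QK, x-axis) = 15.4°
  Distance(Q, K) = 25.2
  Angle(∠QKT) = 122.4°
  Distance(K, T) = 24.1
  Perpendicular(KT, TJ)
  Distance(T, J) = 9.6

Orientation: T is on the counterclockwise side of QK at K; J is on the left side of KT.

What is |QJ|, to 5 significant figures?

39.374

Q is at the origin; QK runs at 15.4° with length 25.2, so K = 25.2·(cos 15.4°, sin 15.4°) = (24.295, 6.6920). ∠QKT = 122.4°, so KT runs at 15.4° + (180° − 122.4°) = 73.000° from the x-axis; with |KT| = 24.1, T = K + 24.1·(cos 73.000°, sin 73.000°) = (31.341, 29.739). KT ⟂ TJ; with |TJ| = 9.6 on the left of KT, J = T + 9.6·(-0.95630, 0.29237) = (22.161, 32.546). Then |QJ| = |J − Q| = 39.374.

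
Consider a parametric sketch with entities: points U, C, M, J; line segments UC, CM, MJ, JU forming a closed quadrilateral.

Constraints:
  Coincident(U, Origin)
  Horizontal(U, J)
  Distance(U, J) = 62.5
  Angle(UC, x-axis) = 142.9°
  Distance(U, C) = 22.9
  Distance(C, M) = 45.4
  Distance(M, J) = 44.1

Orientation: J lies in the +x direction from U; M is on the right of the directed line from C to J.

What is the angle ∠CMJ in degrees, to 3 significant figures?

133°

U is at the origin; U and J share the same y with |UJ| = 62.5 and J in +x, so J = (62.5, 0). UC runs at 142.9° with |UC| = 22.9, so C = (-18.3, 13.8). M is determined by |CM| = 45.4 and |MJ| = 44.1 together: it lies at the intersection of circle(C, 45.4) and circle(J, 44.1). With |CJ| = 81.9, the foot of the radical line on CJ is 41.7 from C and the perpendicular offset is √(45.4² − 41.7²) = 18.0. Taking the right-of-CJ solution: M = (19.8, -11.0).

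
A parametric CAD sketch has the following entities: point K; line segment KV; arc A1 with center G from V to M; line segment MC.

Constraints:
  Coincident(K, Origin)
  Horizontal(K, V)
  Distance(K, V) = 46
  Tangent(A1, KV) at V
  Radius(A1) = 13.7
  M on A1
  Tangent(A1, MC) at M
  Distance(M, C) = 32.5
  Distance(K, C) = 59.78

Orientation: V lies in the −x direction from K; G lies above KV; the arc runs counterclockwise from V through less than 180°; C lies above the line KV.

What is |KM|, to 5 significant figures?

35.826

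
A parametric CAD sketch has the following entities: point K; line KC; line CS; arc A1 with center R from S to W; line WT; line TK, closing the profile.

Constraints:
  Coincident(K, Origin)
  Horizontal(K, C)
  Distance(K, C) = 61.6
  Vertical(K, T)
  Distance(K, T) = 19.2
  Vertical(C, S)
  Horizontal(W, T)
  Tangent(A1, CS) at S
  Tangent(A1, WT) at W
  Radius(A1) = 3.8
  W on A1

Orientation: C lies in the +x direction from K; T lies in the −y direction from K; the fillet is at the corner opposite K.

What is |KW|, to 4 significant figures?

60.91

K is at the origin; K and C share the same y with |KC| = 61.6 and C on the +x side, so C = (61.60, 0.000). K and T share the same x with |KT| = 19.2 and T on the −y side, so T = (0.000, -19.20). The virtual corner opposite K is at (61.60, -19.20). A1 meets CS tangentially, so RS is at right angles to CS and since A1 is tangent to WT there, RW ⟂ WT, with radius 3.8, so the center R sits 3.8 in from both sides at R = (57.80, -15.40). That places the tangent points at S = (61.60, -15.40) on CS and W = (57.80, -19.20) on WT. Then |KW| = |W − K| = 60.91.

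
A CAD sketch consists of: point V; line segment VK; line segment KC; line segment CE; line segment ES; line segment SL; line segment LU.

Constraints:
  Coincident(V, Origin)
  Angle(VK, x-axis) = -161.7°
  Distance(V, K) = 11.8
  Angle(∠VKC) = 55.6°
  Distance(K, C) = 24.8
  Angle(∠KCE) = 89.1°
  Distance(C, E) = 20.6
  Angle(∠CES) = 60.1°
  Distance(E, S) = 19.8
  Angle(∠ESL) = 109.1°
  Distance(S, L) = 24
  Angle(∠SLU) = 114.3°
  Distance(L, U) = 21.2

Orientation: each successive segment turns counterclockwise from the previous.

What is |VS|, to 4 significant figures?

1.080

V is at the origin; VK runs at -161.7° with length 11.8, so K = (-11.20, -3.705). ∠VKC = 55.6° gives KC at -37.30° from the x-axis; with |KC| = 24.8, C = (8.525, -18.73). ∠KCE = 89.1° gives CE at 53.60° from the x-axis; with |CE| = 20.6, E = (20.75, -2.153). ∠CES = 60.1° gives ES at 173.5° from the x-axis; with |ES| = 19.8, S = (1.076, 0.08861). Then |VS| = |S − V| = 1.080.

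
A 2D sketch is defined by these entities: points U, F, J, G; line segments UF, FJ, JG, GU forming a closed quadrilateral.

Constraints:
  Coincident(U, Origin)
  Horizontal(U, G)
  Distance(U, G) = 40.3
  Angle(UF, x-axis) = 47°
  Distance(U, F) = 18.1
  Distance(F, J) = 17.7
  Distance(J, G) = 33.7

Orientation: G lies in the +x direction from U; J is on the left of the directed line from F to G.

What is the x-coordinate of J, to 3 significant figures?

21.8

Checks: |FJ| = 17.70 ✓; |JG| = 33.70 ✓.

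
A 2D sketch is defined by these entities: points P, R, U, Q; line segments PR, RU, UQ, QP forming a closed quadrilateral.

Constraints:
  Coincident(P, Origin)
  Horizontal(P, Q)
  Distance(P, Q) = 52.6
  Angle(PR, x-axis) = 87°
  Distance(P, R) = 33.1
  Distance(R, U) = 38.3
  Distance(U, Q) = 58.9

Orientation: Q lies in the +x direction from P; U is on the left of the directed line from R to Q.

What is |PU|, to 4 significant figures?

64.43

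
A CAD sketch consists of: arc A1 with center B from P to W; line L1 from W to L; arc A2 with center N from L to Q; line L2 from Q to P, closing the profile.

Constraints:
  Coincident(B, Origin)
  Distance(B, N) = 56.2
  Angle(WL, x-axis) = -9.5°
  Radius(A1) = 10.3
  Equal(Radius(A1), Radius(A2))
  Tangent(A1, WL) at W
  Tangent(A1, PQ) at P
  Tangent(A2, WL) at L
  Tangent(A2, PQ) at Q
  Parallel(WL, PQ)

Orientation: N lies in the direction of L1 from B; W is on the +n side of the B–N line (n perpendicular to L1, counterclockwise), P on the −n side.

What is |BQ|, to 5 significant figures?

57.136

The slot axis is L1's direction at -9.5°, so u = (cos -9.5°, sin -9.5°) = (0.98629, -0.16505) and n = (−sin -9.5°, cos -9.5°) = (0.16505, 0.98629). B is at the origin and N lies 56.2 along u from B, so N = 56.2·u = (55.429, -9.2757). Tangency of A1 to both parallel lines with radius 10.3 puts W and P at B ± 10.3·n: W = (1.7000, 10.159), P = (-1.7000, -10.159). Equal radii place L and Q the same way about N: L = N + 10.3·n = (57.129, 0.88307), Q = N − 10.3·n = (53.729, -19.434). Then |BQ| = |Q − B| = 57.136.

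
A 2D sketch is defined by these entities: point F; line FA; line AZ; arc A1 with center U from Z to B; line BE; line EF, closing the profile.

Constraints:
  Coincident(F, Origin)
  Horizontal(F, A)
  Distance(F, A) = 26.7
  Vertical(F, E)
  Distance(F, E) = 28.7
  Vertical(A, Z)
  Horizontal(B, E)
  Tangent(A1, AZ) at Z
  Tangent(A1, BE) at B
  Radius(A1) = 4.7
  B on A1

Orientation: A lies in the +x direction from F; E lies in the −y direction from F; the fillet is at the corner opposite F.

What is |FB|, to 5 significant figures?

36.162

F is at the origin; FA is horizontal with |FA| = 26.7 and A on the +x side, so A = (26.700, 0.0000). FE is vertical with |FE| = 28.7 and E on the −y side, so E = (0.0000, -28.700). The virtual corner opposite F is at (26.700, -28.700). Since A1 is tangent to AZ there, UZ ⟂ AZ and A1 meets BE tangentially, so UB is at right angles to BE, with radius 4.7, so the center U sits 4.7 in from both sides at U = (22.000, -24.000). That places the tangent points at Z = (26.700, -24.000) on AZ and B = (22.000, -28.700) on BE. Then |FB| = |B − F| = 36.162.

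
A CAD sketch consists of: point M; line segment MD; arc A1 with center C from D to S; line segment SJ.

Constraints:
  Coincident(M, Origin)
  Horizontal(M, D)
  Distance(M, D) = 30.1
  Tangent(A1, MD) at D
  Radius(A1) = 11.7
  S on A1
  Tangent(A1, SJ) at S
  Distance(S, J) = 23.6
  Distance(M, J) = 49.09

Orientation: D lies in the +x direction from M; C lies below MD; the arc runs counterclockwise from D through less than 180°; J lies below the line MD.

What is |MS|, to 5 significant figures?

26.283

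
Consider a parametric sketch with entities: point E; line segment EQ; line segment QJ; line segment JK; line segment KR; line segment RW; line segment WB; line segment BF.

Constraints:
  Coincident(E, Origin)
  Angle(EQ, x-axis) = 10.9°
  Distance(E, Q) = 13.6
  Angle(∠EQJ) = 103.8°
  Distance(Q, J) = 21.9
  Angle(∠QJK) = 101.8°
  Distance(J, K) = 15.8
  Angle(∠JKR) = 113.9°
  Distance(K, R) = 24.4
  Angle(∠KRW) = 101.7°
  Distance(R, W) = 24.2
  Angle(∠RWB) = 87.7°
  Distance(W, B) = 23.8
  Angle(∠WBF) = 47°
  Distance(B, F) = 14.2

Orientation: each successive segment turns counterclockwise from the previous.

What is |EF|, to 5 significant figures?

8.4606

E is at the origin; EQ runs at 10.9° with length 13.6, so Q = (13.355, 2.5717). ∠EQJ = 103.8° gives QJ at 87.100° from the x-axis; with |QJ| = 21.9, J = (14.463, 24.444). ∠QJK = 101.8° gives JK at 165.30° from the x-axis; with |JK| = 15.8, K = (-0.82021, 28.453). ∠JKR = 113.9° gives KR at -128.60° from the x-axis; with |KR| = 24.4, R = (-16.043, 9.3839). ∠KRW = 101.7° gives RW at -50.300° from the x-axis; with |RW| = 24.2, W = (-0.58469, -9.2355). ∠RWB = 87.7° gives WB at 42.000° from the x-axis; with |WB| = 23.8, B = (17.102, 6.6898). ∠WBF = 47.0° gives BF at 175.00° from the x-axis; with |BF| = 14.2, F = (2.9562, 7.9274). Then |EF| = |F − E| = 8.4606.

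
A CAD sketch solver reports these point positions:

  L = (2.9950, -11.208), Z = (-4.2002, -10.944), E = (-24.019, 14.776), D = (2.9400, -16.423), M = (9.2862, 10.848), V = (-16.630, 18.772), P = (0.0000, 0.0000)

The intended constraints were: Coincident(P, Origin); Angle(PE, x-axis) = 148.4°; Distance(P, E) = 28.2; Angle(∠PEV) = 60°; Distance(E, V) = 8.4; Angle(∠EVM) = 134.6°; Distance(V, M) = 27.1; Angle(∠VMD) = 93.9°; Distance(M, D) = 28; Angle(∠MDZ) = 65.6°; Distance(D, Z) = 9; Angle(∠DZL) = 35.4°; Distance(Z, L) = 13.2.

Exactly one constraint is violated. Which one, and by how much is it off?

Distance(Z, L) = 13.2 — off by 6.00.

P = (0.00, 0.00) ✓; PE at 148.4° ✓; |PE| = 28.20 ✓; ∠PEV = 60.00° ✓; |EV| = 8.400 ✓; ∠EVM = 134.6° ✓; |VM| = 27.10 ✓; ∠VMD = 93.90° ✓; |MD| = 28.00 ✓; ∠MDZ = 65.60° ✓; |DZ| = 9.000 ✓; ∠DZL = 35.40° ✓; |ZL| = 7.200 ✗.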